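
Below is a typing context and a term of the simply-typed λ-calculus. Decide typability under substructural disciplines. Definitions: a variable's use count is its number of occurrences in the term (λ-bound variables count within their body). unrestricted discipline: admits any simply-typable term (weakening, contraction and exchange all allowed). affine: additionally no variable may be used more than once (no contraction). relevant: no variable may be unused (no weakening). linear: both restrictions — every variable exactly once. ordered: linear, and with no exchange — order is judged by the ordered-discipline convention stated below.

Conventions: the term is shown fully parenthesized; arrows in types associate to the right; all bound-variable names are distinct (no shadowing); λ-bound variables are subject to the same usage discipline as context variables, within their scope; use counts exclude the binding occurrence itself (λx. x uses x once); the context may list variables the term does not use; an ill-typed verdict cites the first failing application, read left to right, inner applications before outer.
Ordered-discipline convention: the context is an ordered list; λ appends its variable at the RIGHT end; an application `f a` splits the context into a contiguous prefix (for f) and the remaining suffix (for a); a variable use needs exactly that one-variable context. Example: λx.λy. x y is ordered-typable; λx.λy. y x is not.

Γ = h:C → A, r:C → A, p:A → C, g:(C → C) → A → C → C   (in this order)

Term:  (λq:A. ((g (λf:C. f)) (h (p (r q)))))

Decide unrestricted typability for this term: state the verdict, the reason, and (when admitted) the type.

no — not simply typable
use counts: h ×1; r ×1; p ×1; g ×1; q [bound] ×1; f [bound] ×1
use order (left to right): g, f, h, p, r, q
typing: ill-typed: a function awaiting C gets A
summary: ordered ✗, linear ✗, affine ✗, relevant ✗, unrestricted ✗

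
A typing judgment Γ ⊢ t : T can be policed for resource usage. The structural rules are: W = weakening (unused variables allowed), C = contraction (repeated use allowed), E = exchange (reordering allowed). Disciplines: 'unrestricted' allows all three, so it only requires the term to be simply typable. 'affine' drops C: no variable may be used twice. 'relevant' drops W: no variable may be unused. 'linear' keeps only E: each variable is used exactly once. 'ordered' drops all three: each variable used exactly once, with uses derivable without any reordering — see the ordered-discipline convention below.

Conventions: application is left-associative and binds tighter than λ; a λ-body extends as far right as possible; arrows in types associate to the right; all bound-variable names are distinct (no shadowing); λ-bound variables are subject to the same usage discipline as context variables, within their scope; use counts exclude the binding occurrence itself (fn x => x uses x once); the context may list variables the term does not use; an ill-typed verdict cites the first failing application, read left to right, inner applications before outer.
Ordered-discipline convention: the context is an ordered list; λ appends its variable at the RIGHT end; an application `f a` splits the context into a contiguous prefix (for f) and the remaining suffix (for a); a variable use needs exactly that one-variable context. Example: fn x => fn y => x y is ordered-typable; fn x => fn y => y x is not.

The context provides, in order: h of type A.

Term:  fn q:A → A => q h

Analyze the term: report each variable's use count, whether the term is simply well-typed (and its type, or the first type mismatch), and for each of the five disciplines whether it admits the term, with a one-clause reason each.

usage: h ×1, q [bound] ×1
order of uses: q, h
typing: the term checks, with type (A → A) → A
ordered ✗ (use order q, h needs exchange)
linear ✓ (h, q: one use apiece)
affine ✓ (no duplicate uses among h, q)
relevant ✓ (at least one use each (h, q))
unrestricted ✓ (well-typed at (A → A) → A; no restrictions here)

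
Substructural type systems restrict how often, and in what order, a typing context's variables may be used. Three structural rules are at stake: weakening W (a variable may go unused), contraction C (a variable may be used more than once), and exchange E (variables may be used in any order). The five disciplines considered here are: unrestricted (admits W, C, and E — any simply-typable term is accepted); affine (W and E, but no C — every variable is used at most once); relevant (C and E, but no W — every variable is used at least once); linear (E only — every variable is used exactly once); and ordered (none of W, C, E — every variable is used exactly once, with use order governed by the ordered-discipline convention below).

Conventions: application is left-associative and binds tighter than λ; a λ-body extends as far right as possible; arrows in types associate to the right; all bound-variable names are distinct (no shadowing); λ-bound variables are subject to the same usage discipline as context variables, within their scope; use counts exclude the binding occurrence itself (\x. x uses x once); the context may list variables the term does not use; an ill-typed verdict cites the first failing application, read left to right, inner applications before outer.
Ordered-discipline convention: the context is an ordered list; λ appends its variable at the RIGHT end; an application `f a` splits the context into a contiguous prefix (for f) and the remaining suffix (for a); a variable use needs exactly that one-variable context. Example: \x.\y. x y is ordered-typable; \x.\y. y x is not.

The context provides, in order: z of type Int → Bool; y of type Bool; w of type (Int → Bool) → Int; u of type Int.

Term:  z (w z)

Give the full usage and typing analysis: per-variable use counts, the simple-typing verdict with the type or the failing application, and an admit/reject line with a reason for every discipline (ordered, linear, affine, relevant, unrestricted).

usage: z: 2×, y: 0×, w: 1×, u: 0×
order of uses: z, w, z
typing: well-typed — term : Bool
ordered ✗ (repeated use of z ×2; y, u never used (weakening))
linear ✗ (repeated use of z ×2; y, u never used (weakening))
affine ✗ (repeated use of z ×2)
relevant ✗ (y, u never used (weakening))
unrestricted ✓ (typability at Bool is all that's needed)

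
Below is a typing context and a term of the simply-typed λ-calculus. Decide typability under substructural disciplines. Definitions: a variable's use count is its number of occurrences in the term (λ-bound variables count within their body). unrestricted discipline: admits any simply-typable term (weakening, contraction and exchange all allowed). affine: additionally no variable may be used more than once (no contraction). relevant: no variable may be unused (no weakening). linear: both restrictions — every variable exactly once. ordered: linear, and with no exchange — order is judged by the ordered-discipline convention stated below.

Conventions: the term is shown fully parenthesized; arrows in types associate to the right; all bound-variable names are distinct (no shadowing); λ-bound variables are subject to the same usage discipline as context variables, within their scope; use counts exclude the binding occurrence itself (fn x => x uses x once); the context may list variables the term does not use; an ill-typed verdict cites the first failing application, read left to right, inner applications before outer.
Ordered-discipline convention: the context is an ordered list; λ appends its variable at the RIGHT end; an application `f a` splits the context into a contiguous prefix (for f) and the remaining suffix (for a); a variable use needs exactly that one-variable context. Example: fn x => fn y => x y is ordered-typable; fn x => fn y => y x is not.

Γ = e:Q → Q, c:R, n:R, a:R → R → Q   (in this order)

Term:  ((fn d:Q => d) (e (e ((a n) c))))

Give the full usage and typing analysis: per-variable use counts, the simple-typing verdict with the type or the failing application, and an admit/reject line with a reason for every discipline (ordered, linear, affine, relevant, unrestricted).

use counts: e ×2; c ×1; n ×1; a ×1; d (bound) ×1
order of uses: d, e, e, a, n, c
typing: well-typed at Q
ordered: ✗, repeated use of e ×2
linear: ✗, repeated use of e ×2
affine: ✗, repeated use of e ×2
relevant: ✓, every one of e, c, n, a, d appears
unrestricted: ✓, type-checks (Q) and nothing is barred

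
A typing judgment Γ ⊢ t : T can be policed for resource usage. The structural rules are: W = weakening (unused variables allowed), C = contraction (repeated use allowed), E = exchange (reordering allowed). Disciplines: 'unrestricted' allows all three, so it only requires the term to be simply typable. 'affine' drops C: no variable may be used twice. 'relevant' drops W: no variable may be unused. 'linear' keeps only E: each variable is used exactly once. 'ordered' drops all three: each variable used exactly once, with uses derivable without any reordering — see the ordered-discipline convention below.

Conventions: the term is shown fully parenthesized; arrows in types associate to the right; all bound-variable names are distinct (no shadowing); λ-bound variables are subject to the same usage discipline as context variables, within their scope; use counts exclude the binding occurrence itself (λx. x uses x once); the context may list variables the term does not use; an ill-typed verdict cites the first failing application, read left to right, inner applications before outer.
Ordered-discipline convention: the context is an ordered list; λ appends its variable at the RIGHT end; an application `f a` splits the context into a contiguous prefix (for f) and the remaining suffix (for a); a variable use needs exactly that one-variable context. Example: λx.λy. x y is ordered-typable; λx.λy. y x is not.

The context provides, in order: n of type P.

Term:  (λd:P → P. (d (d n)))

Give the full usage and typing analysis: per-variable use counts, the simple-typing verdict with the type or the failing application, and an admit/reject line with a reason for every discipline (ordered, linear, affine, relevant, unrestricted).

variable uses: n ×1, d [bound] ×2
uses in reading order: d, d, n
typing: well-typed at (P → P) → P
ordered ✗ (repeated use of d ×2)
linear ✗ (repeated use of d ×2)
affine ✗ (repeated use of d ×2)
relevant ✓ (at least one use each (n, d))
unrestricted ✓ (typability at (P → P) → P is all that's needed)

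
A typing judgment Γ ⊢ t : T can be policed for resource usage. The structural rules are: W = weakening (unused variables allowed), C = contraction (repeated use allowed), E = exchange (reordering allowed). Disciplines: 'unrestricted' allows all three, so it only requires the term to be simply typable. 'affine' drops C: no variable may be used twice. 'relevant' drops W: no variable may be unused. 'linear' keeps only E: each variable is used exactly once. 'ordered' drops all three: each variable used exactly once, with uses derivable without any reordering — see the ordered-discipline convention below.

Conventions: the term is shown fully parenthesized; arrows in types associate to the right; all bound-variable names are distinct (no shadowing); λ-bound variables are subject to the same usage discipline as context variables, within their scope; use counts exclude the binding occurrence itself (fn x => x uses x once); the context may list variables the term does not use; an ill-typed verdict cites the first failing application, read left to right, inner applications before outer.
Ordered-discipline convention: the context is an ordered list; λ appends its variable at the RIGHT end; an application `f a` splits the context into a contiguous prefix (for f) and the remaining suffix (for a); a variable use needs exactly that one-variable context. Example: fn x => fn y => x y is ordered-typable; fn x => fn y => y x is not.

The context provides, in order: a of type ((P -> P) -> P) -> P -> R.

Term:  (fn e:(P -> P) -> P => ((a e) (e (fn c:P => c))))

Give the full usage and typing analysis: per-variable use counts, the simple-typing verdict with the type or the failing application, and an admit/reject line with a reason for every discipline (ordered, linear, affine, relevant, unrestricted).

variable uses: a ×1, e (bound) ×2, c (bound) ×1
order of uses: a, e, e, c
typing: the term checks, with type ((P -> P) -> P) -> R
ordered: ✗ — repeated use of e ×2
linear: ✗ — repeated use of e ×2
affine: ✗ — repeated use of e ×2
relevant: ✓ — a, e, c: all used, weakening unneeded
unrestricted: ✓ — typability at ((P -> P) -> P) -> R is all that's needed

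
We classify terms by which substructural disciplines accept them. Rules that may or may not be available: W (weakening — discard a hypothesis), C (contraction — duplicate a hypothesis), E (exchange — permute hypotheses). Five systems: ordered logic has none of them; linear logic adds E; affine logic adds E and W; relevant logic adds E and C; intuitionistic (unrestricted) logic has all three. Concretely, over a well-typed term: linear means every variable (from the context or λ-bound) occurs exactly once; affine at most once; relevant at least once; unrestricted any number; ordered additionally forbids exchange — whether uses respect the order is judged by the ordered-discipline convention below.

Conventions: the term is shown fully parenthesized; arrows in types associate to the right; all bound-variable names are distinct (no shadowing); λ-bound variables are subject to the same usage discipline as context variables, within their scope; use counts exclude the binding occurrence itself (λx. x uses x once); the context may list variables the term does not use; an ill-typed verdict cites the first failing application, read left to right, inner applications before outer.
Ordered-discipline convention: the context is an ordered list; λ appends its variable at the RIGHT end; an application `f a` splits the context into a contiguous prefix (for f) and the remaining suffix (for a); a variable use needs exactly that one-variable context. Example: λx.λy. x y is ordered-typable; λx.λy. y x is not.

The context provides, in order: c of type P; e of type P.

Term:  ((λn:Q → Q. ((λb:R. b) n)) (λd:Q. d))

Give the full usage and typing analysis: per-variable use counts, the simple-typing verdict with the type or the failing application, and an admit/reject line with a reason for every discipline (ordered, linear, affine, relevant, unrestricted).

use counts: c=0, e=0, n (bound)=1, b (bound)=1, d (bound)=1
use order (left to right): b, n, d
typing: ill-typed: a function awaiting R gets Q → Q
ordered: ✗ — the type mismatch rejects it
linear: ✗ — not simply typable
affine: ✗ — fails simple typing
relevant: ✗ — a type mismatch blocks all five
unrestricted: ✗ — the type mismatch rejects it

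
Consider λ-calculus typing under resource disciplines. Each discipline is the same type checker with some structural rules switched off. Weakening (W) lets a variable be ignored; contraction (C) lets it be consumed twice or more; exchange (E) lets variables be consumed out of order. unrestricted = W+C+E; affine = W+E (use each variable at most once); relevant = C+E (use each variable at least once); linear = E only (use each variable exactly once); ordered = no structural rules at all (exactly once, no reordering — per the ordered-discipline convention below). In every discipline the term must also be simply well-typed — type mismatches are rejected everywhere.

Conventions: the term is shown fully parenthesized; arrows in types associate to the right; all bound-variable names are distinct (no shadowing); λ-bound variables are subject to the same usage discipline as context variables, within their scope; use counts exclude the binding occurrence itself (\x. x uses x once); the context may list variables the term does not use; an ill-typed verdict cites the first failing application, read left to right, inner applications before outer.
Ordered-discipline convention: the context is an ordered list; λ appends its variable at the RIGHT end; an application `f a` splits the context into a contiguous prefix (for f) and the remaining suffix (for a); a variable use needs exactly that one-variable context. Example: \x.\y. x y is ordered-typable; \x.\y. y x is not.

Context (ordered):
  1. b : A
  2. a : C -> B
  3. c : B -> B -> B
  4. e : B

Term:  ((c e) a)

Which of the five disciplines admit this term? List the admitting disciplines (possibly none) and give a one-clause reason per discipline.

admitted by: none
use counts: b: 0; a: 1; c: 1; e: 1
left-to-right use order: c, e, a
typing: ill-typed: argument of type C -> B where B is required
ordered: ✗ — not simply typable
linear: ✗ — fails simple typing
affine: ✗ — a type mismatch blocks all five
relevant: ✗ — the type mismatch rejects it
unrestricted: ✗ — not simply typable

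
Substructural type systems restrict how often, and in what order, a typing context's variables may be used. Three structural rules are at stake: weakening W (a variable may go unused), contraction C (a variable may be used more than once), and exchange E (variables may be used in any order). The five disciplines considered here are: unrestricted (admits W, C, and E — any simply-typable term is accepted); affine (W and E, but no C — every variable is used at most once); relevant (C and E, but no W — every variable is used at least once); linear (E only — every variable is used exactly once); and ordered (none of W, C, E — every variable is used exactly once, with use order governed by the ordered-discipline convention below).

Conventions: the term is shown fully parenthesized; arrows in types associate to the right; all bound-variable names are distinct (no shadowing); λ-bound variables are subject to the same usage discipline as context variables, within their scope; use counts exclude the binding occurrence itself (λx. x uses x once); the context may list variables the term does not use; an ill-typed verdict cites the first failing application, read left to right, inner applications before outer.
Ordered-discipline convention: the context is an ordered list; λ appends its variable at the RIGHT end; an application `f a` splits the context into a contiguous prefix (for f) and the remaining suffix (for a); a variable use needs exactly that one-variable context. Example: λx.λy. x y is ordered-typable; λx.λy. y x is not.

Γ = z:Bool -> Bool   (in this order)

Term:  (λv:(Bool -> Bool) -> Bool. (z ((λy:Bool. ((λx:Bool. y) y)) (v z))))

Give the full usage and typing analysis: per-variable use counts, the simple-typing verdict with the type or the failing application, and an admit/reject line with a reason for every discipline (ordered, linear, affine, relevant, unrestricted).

usage: z: 2×; v (bound): 1×; y (bound): 2×; x (bound): 0×
use order (left to right): z, y, y, v, z
typing: ✓ — ((Bool -> Bool) -> Bool) -> Bool
ordered: ✗ — needs contraction — z ×2, y ×2; x left unused
linear: ✗ — needs contraction — z ×2, y ×2; x left unused
affine: ✗ — needs contraction — z ×2, y ×2
relevant: ✗ — x left unused
unrestricted: ✓ — type-checks (((Bool -> Bool) -> Bool) -> Bool) and nothing is barred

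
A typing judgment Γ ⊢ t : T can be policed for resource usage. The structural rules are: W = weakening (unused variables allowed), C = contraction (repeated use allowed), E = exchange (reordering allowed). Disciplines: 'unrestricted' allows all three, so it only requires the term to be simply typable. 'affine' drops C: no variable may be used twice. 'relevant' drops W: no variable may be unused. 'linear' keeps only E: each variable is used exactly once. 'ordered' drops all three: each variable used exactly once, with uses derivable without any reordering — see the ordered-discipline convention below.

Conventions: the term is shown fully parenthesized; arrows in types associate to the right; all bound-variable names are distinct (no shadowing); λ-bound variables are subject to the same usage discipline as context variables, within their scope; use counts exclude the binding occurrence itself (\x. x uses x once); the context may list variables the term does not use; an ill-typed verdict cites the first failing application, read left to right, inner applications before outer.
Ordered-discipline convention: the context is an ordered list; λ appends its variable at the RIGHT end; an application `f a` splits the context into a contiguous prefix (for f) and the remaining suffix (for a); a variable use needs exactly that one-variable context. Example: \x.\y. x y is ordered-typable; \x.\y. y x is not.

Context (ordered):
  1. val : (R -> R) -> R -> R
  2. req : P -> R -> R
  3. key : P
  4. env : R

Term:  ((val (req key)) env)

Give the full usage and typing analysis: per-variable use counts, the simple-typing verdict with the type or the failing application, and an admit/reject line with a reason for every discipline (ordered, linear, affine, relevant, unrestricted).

use counts: val=1, req=1, key=1, env=1
left-to-right use order: val, req, key, env
typing: the term checks, with type R
ordered ✓ (one use each (val, req, key, env); ordered split holds)
linear ✓ (each of val, req, key, env used exactly once)
affine ✓ (val, req, key, env: no repeats, contraction unneeded)
relevant ✓ (every one of val, req, key, env appears)
unrestricted ✓ (type-checks (R) and nothing is barred)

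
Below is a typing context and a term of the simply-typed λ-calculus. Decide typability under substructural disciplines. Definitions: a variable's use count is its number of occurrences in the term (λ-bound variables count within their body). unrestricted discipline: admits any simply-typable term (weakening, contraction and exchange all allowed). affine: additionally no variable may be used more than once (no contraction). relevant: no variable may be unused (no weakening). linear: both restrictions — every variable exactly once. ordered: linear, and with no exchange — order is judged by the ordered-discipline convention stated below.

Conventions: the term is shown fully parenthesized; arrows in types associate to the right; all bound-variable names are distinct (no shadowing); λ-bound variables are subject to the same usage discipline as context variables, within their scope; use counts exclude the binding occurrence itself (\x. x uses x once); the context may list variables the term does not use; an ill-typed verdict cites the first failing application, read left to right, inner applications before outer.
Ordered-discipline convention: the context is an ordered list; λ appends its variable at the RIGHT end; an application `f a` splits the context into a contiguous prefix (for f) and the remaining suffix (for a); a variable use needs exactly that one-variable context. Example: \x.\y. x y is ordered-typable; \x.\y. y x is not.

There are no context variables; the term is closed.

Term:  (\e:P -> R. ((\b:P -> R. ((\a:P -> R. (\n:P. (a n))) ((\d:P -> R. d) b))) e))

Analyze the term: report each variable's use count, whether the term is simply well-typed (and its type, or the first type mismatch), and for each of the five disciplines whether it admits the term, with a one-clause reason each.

usage: e (λ-bound)=1, b (λ-bound)=1, a (λ-bound)=1, n (λ-bound)=1, d (λ-bound)=1
left-to-right use order: a, n, d, b, e
typing: ✓ — (P -> R) -> P -> R
ordered ✓ (e, b, a, n, d once each; derivable with no W/C/E)
linear ✓ (exactly-once usage across e, b, a, n, d)
affine ✓ (e, b, a, n, d: no repeats, contraction unneeded)
relevant ✓ (e, b, a, n, d: all used, weakening unneeded)
unrestricted ✓ (type-checks ((P -> R) -> P -> R) and nothing is barred)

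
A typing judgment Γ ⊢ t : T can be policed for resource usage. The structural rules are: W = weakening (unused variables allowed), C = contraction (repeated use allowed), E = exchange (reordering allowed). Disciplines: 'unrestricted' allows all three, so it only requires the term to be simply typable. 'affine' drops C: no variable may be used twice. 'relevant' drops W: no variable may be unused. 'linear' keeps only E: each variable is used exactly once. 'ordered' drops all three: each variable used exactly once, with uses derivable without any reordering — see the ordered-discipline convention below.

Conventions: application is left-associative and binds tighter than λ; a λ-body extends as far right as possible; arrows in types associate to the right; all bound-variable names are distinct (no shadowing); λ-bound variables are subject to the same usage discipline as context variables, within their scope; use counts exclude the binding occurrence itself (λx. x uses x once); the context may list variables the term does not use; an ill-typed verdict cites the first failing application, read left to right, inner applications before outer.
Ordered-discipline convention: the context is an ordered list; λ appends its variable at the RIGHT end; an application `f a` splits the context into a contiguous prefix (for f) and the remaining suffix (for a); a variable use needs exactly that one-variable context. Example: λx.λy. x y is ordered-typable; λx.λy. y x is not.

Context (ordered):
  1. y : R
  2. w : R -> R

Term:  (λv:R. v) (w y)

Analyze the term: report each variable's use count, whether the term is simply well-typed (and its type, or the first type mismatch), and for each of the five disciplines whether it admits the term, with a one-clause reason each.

use counts: y=1; w=1; v [bound]=1
order of uses: v, w, y
typing: well-typed at R
ordered: ✗, needs exchange: uses follow v, w, y
linear: ✓, exactly-once usage across y, w, v
affine: ✓, y, w, v: no repeats, contraction unneeded
relevant: ✓, none of y, w, v goes unused
unrestricted: ✓, well-typed at R; no restrictions here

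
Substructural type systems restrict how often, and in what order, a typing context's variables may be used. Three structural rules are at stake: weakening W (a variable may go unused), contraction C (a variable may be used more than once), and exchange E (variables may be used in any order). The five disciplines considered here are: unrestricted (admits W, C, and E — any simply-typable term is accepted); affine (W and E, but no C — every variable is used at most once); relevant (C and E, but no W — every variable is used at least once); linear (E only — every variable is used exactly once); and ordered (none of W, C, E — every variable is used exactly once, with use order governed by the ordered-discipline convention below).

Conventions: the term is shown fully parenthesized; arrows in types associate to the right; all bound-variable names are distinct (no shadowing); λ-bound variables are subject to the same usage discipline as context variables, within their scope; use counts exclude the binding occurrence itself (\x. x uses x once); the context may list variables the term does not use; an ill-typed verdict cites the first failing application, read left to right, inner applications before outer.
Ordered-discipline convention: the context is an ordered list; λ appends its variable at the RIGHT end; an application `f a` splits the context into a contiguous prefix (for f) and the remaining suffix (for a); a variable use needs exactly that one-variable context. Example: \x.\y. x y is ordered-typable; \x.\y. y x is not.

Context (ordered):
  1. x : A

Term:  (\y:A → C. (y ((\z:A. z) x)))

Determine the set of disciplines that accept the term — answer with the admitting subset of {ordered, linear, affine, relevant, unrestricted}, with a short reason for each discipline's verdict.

admitted by: linear, affine, relevant, unrestricted
use counts: x ×1, y (λ-bound) ×1, z (λ-bound) ×1
uses in reading order: y, z, x
typing: ✓ — (A → C) → C
ordered ✗ (use order y, z, x needs exchange)
linear ✓ (single use per variable (x, y, z))
affine ✓ (at most one use each (x, y, z))
relevant ✓ (none of x, y, z goes unused)
unrestricted ✓ (simply typable at (A → C) → C; W, C, E all held)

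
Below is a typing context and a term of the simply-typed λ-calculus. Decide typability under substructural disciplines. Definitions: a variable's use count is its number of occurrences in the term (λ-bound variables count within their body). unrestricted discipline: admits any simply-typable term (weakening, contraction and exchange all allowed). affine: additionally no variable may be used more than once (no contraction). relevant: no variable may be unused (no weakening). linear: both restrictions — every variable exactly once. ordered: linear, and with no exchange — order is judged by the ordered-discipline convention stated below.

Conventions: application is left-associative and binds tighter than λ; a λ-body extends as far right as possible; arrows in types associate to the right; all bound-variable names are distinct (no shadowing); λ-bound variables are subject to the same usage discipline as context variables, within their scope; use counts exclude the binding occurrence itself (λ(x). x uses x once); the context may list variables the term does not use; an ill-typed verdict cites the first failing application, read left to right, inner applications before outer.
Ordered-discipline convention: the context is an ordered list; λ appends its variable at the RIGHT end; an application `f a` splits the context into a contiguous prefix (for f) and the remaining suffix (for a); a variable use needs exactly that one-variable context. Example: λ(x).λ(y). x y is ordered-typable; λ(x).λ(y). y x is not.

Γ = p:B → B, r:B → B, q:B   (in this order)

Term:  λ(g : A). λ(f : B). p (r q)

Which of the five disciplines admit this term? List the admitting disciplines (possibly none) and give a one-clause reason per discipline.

admitted in: affine, unrestricted
use counts: p: 1; r: 1; q: 1; g (bound): 0; f (bound): 0
uses in reading order: p, r, q
typing: well-typed at A → B → B
ordered ✗ (g, f never used (weakening))
linear ✗ (g, f never used (weakening))
affine ✓ (no duplicate uses among p, r, q, g, f)
relevant ✗ (g, f never used (weakening))
unrestricted ✓ (type-checks (A → B → B) and nothing is barred)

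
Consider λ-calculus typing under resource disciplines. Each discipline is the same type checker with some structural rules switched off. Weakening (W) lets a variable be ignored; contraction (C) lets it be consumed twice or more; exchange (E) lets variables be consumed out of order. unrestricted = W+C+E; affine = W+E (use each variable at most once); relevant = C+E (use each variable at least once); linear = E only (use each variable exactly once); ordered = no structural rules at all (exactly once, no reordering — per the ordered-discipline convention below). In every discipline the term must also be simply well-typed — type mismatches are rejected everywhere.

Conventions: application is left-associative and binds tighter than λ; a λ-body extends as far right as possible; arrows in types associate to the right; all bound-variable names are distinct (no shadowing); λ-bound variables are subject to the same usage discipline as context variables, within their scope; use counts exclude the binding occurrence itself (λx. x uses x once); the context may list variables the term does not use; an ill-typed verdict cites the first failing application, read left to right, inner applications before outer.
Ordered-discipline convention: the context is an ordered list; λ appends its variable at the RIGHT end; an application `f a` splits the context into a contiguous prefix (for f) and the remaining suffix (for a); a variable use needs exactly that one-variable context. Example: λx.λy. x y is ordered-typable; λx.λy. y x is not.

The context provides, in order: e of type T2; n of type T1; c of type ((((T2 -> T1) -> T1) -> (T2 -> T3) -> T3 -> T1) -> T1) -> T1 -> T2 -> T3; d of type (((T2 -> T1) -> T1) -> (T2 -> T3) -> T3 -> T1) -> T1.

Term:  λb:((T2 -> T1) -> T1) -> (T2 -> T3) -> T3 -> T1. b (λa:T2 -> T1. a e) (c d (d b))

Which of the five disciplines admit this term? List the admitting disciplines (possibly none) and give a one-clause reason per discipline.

admitted by: unrestricted
counts: e: 1; n: 0; c: 1; d: 2; b (bound): 2; a (bound): 1
uses in reading order: b, a, e, c, d, d, b
typing: well-typed at (((T2 -> T1) -> T1) -> (T2 -> T3) -> T3 -> T1) -> T3 -> T1
ordered: ✗ — d ×2, b ×2 used more than once (contraction); n left unused
linear: ✗ — d ×2, b ×2 used more than once (contraction); n left unused
affine: ✗ — d ×2, b ×2 used more than once (contraction)
relevant: ✗ — n left unused
unrestricted: ✓ — simply typable at (((T2 -> T1) -> T1) -> (T2 -> T3) -> T3 -> T1) -> T3 -> T1; W, C, E all held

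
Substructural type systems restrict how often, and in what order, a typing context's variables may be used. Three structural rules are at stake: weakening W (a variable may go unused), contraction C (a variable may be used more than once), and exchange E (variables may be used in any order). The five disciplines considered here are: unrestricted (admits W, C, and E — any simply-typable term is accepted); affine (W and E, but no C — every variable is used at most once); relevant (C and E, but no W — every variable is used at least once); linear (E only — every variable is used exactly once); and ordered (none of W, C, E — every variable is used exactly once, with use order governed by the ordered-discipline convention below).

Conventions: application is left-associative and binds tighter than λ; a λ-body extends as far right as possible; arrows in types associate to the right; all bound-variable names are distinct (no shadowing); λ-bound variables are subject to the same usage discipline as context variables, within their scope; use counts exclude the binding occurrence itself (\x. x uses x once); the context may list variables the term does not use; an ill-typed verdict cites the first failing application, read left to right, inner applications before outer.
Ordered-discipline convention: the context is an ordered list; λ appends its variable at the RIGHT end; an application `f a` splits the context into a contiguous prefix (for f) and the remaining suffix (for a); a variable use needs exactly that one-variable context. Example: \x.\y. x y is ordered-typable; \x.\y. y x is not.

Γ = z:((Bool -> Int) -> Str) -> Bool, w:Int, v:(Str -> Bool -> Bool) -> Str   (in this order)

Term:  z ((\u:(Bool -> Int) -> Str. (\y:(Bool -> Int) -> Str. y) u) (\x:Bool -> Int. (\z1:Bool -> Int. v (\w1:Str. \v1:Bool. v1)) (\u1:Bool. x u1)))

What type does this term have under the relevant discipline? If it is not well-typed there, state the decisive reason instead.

not well-typed under relevant — w, z1, w1 left unused
variable uses: z: 1×; w: 0×; v: 1×; u (bound): 1×; y (bound): 1×; x (bound): 1×; z1 (bound): 0×; w1 (bound): 0×; v1 (bound): 1×; u1 (bound): 1×
order of uses: z, y, u, v, v1, x, u1
typing: well-typed at Bool
across the five disciplines: ordered ✗; linear ✗; affine ✓; relevant ✗; unrestricted ✓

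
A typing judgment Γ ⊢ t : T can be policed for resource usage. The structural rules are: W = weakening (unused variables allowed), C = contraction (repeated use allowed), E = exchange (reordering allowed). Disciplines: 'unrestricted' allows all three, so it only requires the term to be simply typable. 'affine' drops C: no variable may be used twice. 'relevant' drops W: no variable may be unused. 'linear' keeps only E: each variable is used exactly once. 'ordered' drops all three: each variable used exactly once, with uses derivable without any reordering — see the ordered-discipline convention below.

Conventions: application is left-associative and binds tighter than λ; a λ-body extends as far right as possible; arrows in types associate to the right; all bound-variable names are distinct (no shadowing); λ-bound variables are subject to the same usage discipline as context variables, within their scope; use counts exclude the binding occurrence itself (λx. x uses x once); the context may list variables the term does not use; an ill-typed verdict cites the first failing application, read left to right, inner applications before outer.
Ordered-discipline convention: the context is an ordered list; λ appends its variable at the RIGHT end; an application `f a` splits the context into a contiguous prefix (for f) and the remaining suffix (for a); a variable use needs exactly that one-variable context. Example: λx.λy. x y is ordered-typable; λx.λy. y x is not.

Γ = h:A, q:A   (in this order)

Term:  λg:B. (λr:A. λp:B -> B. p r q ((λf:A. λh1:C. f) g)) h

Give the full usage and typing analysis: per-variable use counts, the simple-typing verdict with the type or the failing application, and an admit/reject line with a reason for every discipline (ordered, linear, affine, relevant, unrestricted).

use counts: h: 1×, q: 1×, g (bound): 1×, r (bound): 1×, p (bound): 1×, f (bound): 1×, h1 (bound): 0×
left-to-right use order: p, r, q, f, g, h
typing: ill-typed: argument of type A where B is required
ordered: ✗ — a type mismatch blocks all five
linear: ✗ — the type mismatch rejects it
affine: ✗ — not simply typable
relevant: ✗ — fails simple typing
unrestricted: ✗ — a type mismatch blocks all five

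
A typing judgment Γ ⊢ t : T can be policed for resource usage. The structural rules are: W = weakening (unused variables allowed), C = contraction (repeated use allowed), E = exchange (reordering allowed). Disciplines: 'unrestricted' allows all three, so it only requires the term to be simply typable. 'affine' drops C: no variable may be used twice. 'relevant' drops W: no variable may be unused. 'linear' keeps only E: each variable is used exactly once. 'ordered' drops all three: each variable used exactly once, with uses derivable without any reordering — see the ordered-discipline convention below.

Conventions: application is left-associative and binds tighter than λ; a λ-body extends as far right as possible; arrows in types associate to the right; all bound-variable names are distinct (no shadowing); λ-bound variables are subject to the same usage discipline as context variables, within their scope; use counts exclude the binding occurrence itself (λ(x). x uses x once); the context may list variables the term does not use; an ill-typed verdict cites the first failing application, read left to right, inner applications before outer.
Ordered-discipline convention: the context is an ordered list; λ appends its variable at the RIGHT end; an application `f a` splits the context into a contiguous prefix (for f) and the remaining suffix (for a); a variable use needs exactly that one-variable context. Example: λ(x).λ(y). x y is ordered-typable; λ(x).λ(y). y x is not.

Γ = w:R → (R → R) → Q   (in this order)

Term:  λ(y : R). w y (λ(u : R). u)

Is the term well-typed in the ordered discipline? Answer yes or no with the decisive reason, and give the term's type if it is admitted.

yes — w, y, u: once each, no exchange needed; term : R → Q
counts: w: 1×, y [bound]: 1×, u [bound]: 1×
order of uses: w, y, u
typing: the term checks, with type R → Q
per-discipline verdicts: ordered ✓ | linear ✓ | affine ✓ | relevant ✓ | unrestricted ✓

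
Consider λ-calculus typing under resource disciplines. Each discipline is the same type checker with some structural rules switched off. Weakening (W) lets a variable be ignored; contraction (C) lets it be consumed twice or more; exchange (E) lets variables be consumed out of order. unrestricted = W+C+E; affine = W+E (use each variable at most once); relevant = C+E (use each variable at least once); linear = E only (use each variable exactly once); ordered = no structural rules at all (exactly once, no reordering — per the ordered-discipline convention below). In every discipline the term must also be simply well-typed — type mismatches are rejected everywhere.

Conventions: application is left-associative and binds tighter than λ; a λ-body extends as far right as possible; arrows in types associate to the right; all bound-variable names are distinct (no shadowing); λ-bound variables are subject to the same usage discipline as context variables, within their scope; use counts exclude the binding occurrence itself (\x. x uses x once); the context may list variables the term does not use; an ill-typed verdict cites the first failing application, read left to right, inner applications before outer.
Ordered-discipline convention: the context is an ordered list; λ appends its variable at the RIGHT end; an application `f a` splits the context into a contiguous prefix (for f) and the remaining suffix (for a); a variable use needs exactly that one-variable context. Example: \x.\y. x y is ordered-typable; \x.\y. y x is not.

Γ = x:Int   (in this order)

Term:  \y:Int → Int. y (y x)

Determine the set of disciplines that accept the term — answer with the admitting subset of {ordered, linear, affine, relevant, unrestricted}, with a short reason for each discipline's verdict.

admitted by: relevant, unrestricted
counts: x: 1×; y (λ-bound): 2×
uses in reading order: y, y, x
typing: well-typed at (Int → Int) → Int
ordered ✗ (repeated use of y ×2)
linear ✗ (repeated use of y ×2)
affine ✗ (repeated use of y ×2)
relevant ✓ (none of x, y goes unused)
unrestricted ✓ (typability at (Int → Int) → Int is all that's needed)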